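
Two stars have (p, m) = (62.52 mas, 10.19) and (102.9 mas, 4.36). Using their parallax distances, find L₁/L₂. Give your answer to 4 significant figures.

L₁/L₂ = 0.01261

d₁ = 1/p₁ = 1/0.06252″ = 15.995 pc; d₂ = 1/p₂ = 1/0.1029″ = 9.7182 pc.
M₁ = m₁ − 5 log₁₀ d₁ + 5 = 10.19 − 6.0199 + 5 = 9.1701.
M₂ = 4.36 − 4.9379 + 5 = 4.4221.
L₁/L₂ = 10^(0.4(M₂ − M₁)) = 10^(0.4 × (-4.7480)) = 10^(-1.89920) = 0.012612.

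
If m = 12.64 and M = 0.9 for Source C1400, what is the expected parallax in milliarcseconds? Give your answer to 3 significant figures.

m − M = 12.64 − 0.9 = 11.74.
d = 10^((m−M)/5 + 1) = 10^3.348 = 2228.4 pc.
p = 1/d = 1/2228.4 = 0.00044875 arcsec = 0.44875 mas.

0.449 mas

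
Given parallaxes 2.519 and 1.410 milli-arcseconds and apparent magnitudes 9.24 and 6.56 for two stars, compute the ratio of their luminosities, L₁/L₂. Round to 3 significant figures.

L₁/L₂ = 0.0265

d₁ = 1/p₁ = 1/0.002519″ = 396.98 pc; d₂ = 1/p₂ = 1/0.001410″ = 709.22 pc.
M₁ = m₁ − 5 log₁₀ d₁ + 5 = 9.24 − 12.9938 + 5 = 1.2462.
M₂ = 6.56 − 14.2539 + 5 = -2.6939.
L₁/L₂ = 10^(0.4(M₂ − M₁)) = 10^(0.4 × (-3.9401)) = 10^(-1.57604) = 0.026544.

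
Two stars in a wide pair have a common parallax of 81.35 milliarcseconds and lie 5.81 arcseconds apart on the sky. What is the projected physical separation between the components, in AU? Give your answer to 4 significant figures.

71.42 AU

d = 1/p = 1/0.08135″ = 12.293 pc.
At distance d (pc), an angle of θ arcsec spans θ·d AU: s = 5.81 × 12.293 = 71.422 AU.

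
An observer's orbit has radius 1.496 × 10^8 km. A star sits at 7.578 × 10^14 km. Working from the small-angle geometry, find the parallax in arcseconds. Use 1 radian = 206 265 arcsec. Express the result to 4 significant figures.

θ ≈ B/d = (1.496 × 10^8) / (7.578 × 10^14) = 1.9741 × 10^-7 rad.
In arcseconds: 1.9741 × 10^-7 × 206265 = 0.040719″.

0.04072 arcsec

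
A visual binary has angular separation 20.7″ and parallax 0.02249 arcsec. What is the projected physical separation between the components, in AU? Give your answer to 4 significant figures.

d = 1/p = 1/0.02249″ = 44.464 pc.
At distance d (pc), an angle of θ arcsec spans θ·d AU: s = 20.7 × 44.464 = 920.4 AU.

920.4 AU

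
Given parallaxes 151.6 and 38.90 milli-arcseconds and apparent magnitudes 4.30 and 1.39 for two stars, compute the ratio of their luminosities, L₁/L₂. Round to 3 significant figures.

d₁ = 1/p₁ = 1/0.1516″ = 6.5963 pc; d₂ = 1/p₂ = 1/0.03890″ = 25.707 pc.
M₁ = m₁ − 5 log₁₀ d₁ + 5 = 4.30 − 4.0965 + 5 = 5.2035.
M₂ = 1.39 − 7.0503 + 5 = -0.6603.
L₁/L₂ = 10^(0.4(M₂ − M₁)) = 10^(0.4 × (-5.8638)) = 10^(-2.34552) = 0.0045132.

L₁/L₂ = 0.00451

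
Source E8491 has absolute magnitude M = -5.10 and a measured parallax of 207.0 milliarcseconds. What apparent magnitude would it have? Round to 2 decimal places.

d = 1/p = 1/0.2070″ = 4.8309 pc.
m − M = 5 log₁₀ d − 5 = 5 log₁₀(4.8309) − 5 = 3.4201 − 5 = -1.5799.
m = M + (m − M) = -5.10 + (-1.5799) = -6.68.

m = -6.68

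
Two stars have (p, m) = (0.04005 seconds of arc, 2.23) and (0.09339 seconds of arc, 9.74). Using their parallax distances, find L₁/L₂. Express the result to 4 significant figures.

L₁/L₂ = 5488

d₁ = 1/p₁ = 1/0.04005″ = 24.969 pc; d₂ = 1/p₂ = 1/0.09339″ = 10.708 pc.
M₁ = m₁ − 5 log₁₀ d₁ + 5 = 2.23 − 6.9870 + 5 = 0.2430.
M₂ = 9.74 − 5.1485 + 5 = 9.5915.
L₁/L₂ = 10^(0.4(M₂ − M₁)) = 10^(0.4 × 9.3485) = 10^3.73940 = 5487.8.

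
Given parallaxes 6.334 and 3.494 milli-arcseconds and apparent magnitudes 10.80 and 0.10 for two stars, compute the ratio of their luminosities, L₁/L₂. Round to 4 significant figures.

L₁/L₂ = 1.597 × 10^-5

d₁ = 1/p₁ = 1/0.006334″ = 157.88 pc; d₂ = 1/p₂ = 1/0.003494″ = 286.2 pc.
M₁ = m₁ − 5 log₁₀ d₁ + 5 = 10.80 − 10.9916 + 5 = 4.8084.
M₂ = 0.10 − 12.2833 + 5 = -7.1833.
L₁/L₂ = 10^(0.4(M₂ − M₁)) = 10^(0.4 × (-11.9917)) = 10^(-4.79668) = 0.000015971.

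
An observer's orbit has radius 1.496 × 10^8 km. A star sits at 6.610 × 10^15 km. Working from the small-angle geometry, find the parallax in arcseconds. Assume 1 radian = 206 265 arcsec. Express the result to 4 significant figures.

θ ≈ B/d = (1.496 × 10^8) / (6.610 × 10^15) = 2.2632 × 10^-8 rad.
In arcseconds: 2.2632 × 10^-8 × 206265 = 0.0046682″.

0.004668 arcsec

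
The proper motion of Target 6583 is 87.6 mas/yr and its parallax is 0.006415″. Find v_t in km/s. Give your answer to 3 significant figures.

64.7 km/s

d = 1/p = 1/0.006415″ = 155.88 pc.
μ = 87.6 mas/yr = 0.0876 ″/yr.
v_t = 4.74 × μ × d = 4.74 × 0.0876 × 155.88 = 64.725 km/s.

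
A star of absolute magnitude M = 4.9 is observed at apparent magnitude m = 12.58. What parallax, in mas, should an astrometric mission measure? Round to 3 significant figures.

m − M = 12.58 − 4.9 = 7.68.
d = 10^((m−M)/5 + 1) = 10^2.536 = 343.56 pc.
p = 1/d = 1/343.56 = 0.0029107 arcsec = 2.9107 mas.

2.91 mas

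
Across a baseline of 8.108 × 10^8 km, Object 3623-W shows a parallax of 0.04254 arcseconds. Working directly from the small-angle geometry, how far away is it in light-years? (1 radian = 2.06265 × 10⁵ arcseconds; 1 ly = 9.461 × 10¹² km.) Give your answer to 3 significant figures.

416 ly

θ = 0.04254″ = 0.04254/206265 = 2.0624 × 10^-7 rad.
d = B/θ = (8.108 × 10^8) / (2.0624 × 10^-7) = 3.9313 × 10^15 km = (3.9313 × 10^15) / (9.461 × 10^12) ly = 415.53 ly.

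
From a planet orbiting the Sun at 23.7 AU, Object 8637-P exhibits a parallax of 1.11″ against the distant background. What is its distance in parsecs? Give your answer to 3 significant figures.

With baseline B (in AU) and parallax p (in arcsec), d = B/p parsecs.
d = 23.7 / 1.11 = 21.351 pc.

21.4 pc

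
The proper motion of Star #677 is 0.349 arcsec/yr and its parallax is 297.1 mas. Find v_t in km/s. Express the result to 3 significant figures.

5.57 km/s

d = 1/p = 1/0.2971″ = 3.3659 pc.
v_t = 4.74 × μ × d = 4.74 × 0.349 × 3.3659 = 5.5681 km/s.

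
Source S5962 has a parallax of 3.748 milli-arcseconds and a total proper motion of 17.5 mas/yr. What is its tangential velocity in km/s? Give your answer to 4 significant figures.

d = 1/p = 1/0.003748″ = 266.81 pc.
μ = 17.5 mas/yr = 0.0175 ″/yr.
v_t = 4.74 × μ × d = 4.74 × 0.0175 × 266.81 = 22.132 km/s.

22.13 km/s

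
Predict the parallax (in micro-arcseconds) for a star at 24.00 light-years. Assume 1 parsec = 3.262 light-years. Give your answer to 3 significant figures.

d = 24.00 ly ÷ 3.262 = 7.3574 pc.
p = 1/d = 1/7.3574 = 0.13592 arcsec.
= 0.13592 × 10⁶ = 1.3592 × 10^5 μas.

136000 μas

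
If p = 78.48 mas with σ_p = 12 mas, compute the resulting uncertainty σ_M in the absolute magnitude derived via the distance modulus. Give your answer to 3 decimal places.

M = m − 5 log₁₀ d + 5 = m + 5 log₁₀ p + 5, so ∂M/∂p = 5/(p ln 10).
σ_M = (5/ln 10) · (σ_p/p) = 2.1715 × 12/78.48 = 2.1715 × 0.15291 = 0.33204.

σ_M = 0.332 mag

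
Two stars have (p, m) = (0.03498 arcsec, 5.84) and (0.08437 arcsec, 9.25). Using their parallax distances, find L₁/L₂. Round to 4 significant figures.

L₁/L₂ = 134.5

d₁ = 1/p₁ = 1/0.03498″ = 28.588 pc; d₂ = 1/p₂ = 1/0.08437″ = 11.853 pc.
M₁ = m₁ − 5 log₁₀ d₁ + 5 = 5.84 − 7.2809 + 5 = 3.5591.
M₂ = 9.25 − 5.3691 + 5 = 8.8809.
L₁/L₂ = 10^(0.4(M₂ − M₁)) = 10^(0.4 × 5.3218) = 10^2.12872 = 134.5.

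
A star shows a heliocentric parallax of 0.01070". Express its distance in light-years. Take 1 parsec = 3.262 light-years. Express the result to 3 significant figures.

d = 1/p = 1/0.01070 = 93.458 pc.
In light-years: 93.458 × 3.262 = 304.86 ly.

305 light years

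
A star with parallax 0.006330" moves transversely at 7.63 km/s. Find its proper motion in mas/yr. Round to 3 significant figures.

d = 1/p = 1/0.006330″ = 157.98 pc.
μ = v_t / (4.74 d) = 7.63 / (4.74 × 157.98) = 7.63 / 748.83 = 0.010189 ″/yr = 10.189 mas/yr.

10.2 mas/yr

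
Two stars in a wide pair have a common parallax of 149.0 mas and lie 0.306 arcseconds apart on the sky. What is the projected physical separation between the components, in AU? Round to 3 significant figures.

d = 1/p = 1/0.1490″ = 6.7114 pc.
At distance d (pc), an angle of θ arcsec spans θ·d AU: s = 0.306 × 6.7114 = 2.0537 AU.

2.05 AU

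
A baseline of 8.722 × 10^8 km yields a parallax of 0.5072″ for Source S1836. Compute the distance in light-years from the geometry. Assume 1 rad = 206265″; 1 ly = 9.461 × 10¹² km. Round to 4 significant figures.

θ = 0.5072″ = 0.5072/206265 = 2.4590 × 10^-6 rad.
d = B/θ = (8.722 × 10^8) / (2.4590 × 10^-6) = 3.5470 × 10^14 km = (3.5470 × 10^14) / (9.461 × 10^12) ly = 37.491 ly.

37.49 ly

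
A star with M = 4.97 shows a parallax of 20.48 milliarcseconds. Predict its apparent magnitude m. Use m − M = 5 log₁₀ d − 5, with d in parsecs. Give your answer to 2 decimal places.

d = 1/p = 1/0.02048″ = 48.828 pc.
m − M = 5 log₁₀ d − 5 = 5 log₁₀(48.828) − 5 = 8.4433 − 5 = 3.4433.
m = M + (m − M) = 4.97 + 3.4433 = 8.41.

m = 8.41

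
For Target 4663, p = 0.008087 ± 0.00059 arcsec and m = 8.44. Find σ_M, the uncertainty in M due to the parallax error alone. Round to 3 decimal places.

M = m − 5 log₁₀ d + 5 = m + 5 log₁₀ p + 5, so ∂M/∂p = 5/(p ln 10).
σ_M = (5/ln 10) · (σ_p/p) = 2.1715 × 0.00059/0.008087 = 2.1715 × 0.072957 = 0.15843.

σ_M = 0.158 mag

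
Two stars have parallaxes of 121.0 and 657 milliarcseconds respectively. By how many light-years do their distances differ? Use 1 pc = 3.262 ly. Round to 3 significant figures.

d_A = 1/0.1210″ = 8.2645 pc; d_B = 1/0.6570″ = 1.5221 pc.
|d_B − d_A| = |1.5221 − 8.2645| = 6.7424 pc = 6.7424 × 3.262 ly = 21.994 ly.

22.0 ly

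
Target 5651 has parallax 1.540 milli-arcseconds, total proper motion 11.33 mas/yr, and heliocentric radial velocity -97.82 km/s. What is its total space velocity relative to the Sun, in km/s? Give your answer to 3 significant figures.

d = 1/p = 1/0.001540″ = 649.35 pc.
μ = 11.33 mas/yr = 0.01133 ″/yr.
v_t = 4.740 μ d = 4.740 × 0.01133 × 649.35 = 34.873 km/s.
v = √(v_r² + v_t²) = √((-97.82)² + 34.873²) = √10784.9 = 103.85 km/s.

104 km/s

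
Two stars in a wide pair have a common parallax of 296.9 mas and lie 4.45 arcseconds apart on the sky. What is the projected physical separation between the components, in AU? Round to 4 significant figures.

14.99 AU

d = 1/p = 1/0.2969″ = 3.3681 pc.
At distance d (pc), an angle of θ arcsec spans θ·d AU: s = 4.45 × 3.3681 = 14.988 AU.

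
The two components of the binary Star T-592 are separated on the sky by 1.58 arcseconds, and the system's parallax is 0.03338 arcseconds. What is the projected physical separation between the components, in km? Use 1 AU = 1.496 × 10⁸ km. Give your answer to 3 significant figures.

7.08 × 10^9 km

d = 1/p = 1/0.03338″ = 29.958 pc.
At distance d (pc), an angle of θ arcsec spans θ·d AU: s = 1.58 × 29.958 = 47.334 AU.
= 47.334 × 1.496 × 10⁸ km = 7.0812 × 10^9 km.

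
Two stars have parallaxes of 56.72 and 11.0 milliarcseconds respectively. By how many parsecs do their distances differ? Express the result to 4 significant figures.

d_A = 1/0.05672″ = 17.63 pc; d_B = 1/0.01100″ = 90.909 pc.
|d_B − d_A| = |90.909 − 17.63| = 73.279 pc.

73.28 pc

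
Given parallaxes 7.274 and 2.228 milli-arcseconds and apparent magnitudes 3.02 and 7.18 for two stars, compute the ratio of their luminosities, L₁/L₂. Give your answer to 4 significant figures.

d₁ = 1/p₁ = 1/0.007274″ = 137.48 pc; d₂ = 1/p₂ = 1/0.002228″ = 448.83 pc.
M₁ = m₁ − 5 log₁₀ d₁ + 5 = 3.02 − 10.6912 + 5 = -2.6712.
M₂ = 7.18 − 13.2604 + 5 = -1.0804.
L₁/L₂ = 10^(0.4(M₂ − M₁)) = 10^(0.4 × 1.5908) = 10^0.63632 = 4.3283.

L₁/L₂ = 4.328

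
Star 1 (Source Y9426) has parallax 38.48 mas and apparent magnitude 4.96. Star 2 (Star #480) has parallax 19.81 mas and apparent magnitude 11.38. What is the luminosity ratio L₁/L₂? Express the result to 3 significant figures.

d₁ = 1/p₁ = 1/0.03848″ = 25.988 pc; d₂ = 1/p₂ = 1/0.01981″ = 50.48 pc.
M₁ = m₁ − 5 log₁₀ d₁ + 5 = 4.96 − 7.0739 + 5 = 2.8861.
M₂ = 11.38 − 8.5156 + 5 = 7.8644.
L₁/L₂ = 10^(0.4(M₂ − M₁)) = 10^(0.4 × 4.9783) = 10^1.99132 = 98.021.

L₁/L₂ = 98.0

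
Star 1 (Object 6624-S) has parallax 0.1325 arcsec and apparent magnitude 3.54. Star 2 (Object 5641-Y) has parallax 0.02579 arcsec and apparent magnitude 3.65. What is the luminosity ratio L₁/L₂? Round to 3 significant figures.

L₁/L₂ = 0.0419

d₁ = 1/p₁ = 1/0.1325″ = 7.5472 pc; d₂ = 1/p₂ = 1/0.02579″ = 38.775 pc.
M₁ = m₁ − 5 log₁₀ d₁ + 5 = 3.54 − 4.3889 + 5 = 4.1511.
M₂ = 3.65 − 7.9428 + 5 = 0.7072.
L₁/L₂ = 10^(0.4(M₂ − M₁)) = 10^(0.4 × (-3.4439)) = 10^(-1.37756) = 0.041922.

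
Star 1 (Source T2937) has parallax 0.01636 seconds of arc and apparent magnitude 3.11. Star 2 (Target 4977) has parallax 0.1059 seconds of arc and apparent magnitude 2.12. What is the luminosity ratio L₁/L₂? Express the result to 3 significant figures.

d₁ = 1/p₁ = 1/0.01636″ = 61.125 pc; d₂ = 1/p₂ = 1/0.1059″ = 9.4429 pc.
M₁ = m₁ − 5 log₁₀ d₁ + 5 = 3.11 − 8.9311 + 5 = -0.8211.
M₂ = 2.12 − 4.8755 + 5 = 2.2445.
L₁/L₂ = 10^(0.4(M₂ − M₁)) = 10^(0.4 × 3.0656) = 10^1.22624 = 16.836.

L₁/L₂ = 16.8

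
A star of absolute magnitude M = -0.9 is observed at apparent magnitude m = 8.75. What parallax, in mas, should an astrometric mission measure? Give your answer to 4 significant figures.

1.175 mas

m − M = 8.75 − (-0.9) = 9.65.
d = 10^((m−M)/5 + 1) = 10^2.930 = 851.14 pc.
p = 1/d = 1/851.14 = 0.0011749 arcsec = 1.1749 mas.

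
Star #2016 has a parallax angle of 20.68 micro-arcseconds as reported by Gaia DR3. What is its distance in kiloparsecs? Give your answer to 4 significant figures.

p = 20.68 micro-arcseconds = 0.00002068 arcsec.
d = 1/p = 1/0.00002068 = 48356 pc.
= 48.356 kpc.

48.36 kpc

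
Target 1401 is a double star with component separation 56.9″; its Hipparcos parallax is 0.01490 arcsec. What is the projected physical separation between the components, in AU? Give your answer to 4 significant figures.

3819 AU

d = 1/p = 1/0.01490″ = 67.114 pc.
At distance d (pc), an angle of θ arcsec spans θ·d AU: s = 56.9 × 67.114 = 3818.8 AU.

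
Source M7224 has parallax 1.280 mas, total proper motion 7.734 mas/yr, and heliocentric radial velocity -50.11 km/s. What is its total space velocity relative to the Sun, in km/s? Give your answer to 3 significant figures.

d = 1/p = 1/0.001280″ = 781.25 pc.
μ = 7.734 mas/yr = 0.007734 ″/yr.
v_t = 4.740 μ d = 4.740 × 0.007734 × 781.25 = 28.64 km/s.
v = √(v_r² + v_t²) = √((-50.11)² + 28.64²) = √3331.26 = 57.717 km/s.

57.7 km/s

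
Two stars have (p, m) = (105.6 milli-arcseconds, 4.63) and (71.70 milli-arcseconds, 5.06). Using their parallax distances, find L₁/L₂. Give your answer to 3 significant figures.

L₁/L₂ = 0.685

d₁ = 1/p₁ = 1/0.1056″ = 9.4697 pc; d₂ = 1/p₂ = 1/0.07170″ = 13.947 pc.
M₁ = m₁ − 5 log₁₀ d₁ + 5 = 4.63 − 4.8817 + 5 = 4.7483.
M₂ = 5.06 − 5.7224 + 5 = 4.3376.
L₁/L₂ = 10^(0.4(M₂ − M₁)) = 10^(0.4 × (-0.4107)) = 10^(-0.16428) = 0.68505.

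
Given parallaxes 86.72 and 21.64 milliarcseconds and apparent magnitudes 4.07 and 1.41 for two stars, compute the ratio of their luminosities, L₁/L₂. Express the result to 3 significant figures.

L₁/L₂ = 0.00537

d₁ = 1/p₁ = 1/0.08672″ = 11.531 pc; d₂ = 1/p₂ = 1/0.02164″ = 46.211 pc.
M₁ = m₁ − 5 log₁₀ d₁ + 5 = 4.07 − 5.3093 + 5 = 3.7607.
M₂ = 1.41 − 8.3237 + 5 = -1.9137.
L₁/L₂ = 10^(0.4(M₂ − M₁)) = 10^(0.4 × (-5.6744)) = 10^(-2.26976) = 0.0053733.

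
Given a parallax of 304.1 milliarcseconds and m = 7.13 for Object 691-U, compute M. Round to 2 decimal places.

M = 9.55

d = 1/p = 1/0.3041″ = 3.2884 pc.
m − M = 5 log₁₀(3.2884) − 5 = 2.5849 − 5 = -2.4151.
M = m − (m − M) = 7.13 − (-2.4151) = 9.55.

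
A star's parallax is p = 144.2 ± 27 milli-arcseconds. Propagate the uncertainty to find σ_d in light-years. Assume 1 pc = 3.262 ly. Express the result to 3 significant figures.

d = 1/p, so σ_d = σ_p / p².
σ_d = 0.0270 / (0.1442)² = 0.0270 / 0.020794 = 1.2985 pc = 1.2985 × 3.262 ly = 4.2357 ly.

4.24 ly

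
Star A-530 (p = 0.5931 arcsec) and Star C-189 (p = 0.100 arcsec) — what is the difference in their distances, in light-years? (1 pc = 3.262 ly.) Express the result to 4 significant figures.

d_A = 1/0.5931″ = 1.6861 pc; d_B = 1/0.1000″ = 10 pc.
|d_B − d_A| = |10 − 1.6861| = 8.3139 pc = 8.3139 × 3.262 ly = 27.12 ly.

27.12 ly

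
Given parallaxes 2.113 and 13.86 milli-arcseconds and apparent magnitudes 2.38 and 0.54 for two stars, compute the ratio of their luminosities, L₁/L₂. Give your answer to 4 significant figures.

L₁/L₂ = 7.902

d₁ = 1/p₁ = 1/0.002113″ = 473.26 pc; d₂ = 1/p₂ = 1/0.01386″ = 72.15 pc.
M₁ = m₁ − 5 log₁₀ d₁ + 5 = 2.38 − 13.3755 + 5 = -5.9955.
M₂ = 0.54 − 9.2912 + 5 = -3.7512.
L₁/L₂ = 10^(0.4(M₂ − M₁)) = 10^(0.4 × 2.2443) = 10^0.89772 = 7.9017.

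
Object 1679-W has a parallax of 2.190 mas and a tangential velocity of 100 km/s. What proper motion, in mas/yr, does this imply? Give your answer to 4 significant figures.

46.20 mas/yr

d = 1/p = 1/0.002190″ = 456.62 pc.
μ = v_t / (4.74 d) = 100 / (4.74 × 456.62) = 100 / 2164.4 = 0.046202 ″/yr = 46.202 mas/yr.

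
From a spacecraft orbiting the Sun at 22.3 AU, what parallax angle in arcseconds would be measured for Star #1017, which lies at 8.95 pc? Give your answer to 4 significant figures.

p (arcsec) = B (AU) / d (pc).
p = 22.3 / 8.95 = 2.4916 arcsec.

2.492 arcsec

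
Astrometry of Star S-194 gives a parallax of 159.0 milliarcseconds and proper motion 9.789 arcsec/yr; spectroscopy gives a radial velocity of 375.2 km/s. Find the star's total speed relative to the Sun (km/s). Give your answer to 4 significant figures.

475.3 km/s

d = 1/p = 1/0.1590″ = 6.2893 pc.
v_t = 4.740 μ d = 4.740 × 9.789 × 6.2893 = 291.82 km/s.
v = √(v_r² + v_t²) = √(375.2² + 291.82²) = √225934 = 475.33 km/s.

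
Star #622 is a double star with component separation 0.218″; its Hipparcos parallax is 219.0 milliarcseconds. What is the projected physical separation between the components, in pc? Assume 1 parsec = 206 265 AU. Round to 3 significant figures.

4.83 × 10^-6 pc

d = 1/p = 1/0.2190″ = 4.5662 pc.
At distance d (pc), an angle of θ arcsec spans θ·d AU: s = 0.218 × 4.5662 = 0.99543 AU.
= 0.99543 / 206265 = 4.8260 × 10^-6 pc.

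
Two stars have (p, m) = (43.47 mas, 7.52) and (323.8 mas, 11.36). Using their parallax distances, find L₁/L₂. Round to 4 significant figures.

d₁ = 1/p₁ = 1/0.04347″ = 23.004 pc; d₂ = 1/p₂ = 1/0.3238″ = 3.0883 pc.
M₁ = m₁ − 5 log₁₀ d₁ + 5 = 7.52 − 6.8090 + 5 = 5.7110.
M₂ = 11.36 − 2.4486 + 5 = 13.9114.
L₁/L₂ = 10^(0.4(M₂ − M₁)) = 10^(0.4 × 8.2004) = 10^3.28016 = 1906.2.

L₁/L₂ = 1906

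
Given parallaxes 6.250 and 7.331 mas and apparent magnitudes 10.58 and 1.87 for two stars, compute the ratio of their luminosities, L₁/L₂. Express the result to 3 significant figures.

L₁/L₂ = 0.000451

d₁ = 1/p₁ = 1/0.006250″ = 160 pc; d₂ = 1/p₂ = 1/0.007331″ = 136.41 pc.
M₁ = m₁ − 5 log₁₀ d₁ + 5 = 10.58 − 11.0206 + 5 = 4.5594.
M₂ = 1.87 − 10.6742 + 5 = -3.8042.
L₁/L₂ = 10^(0.4(M₂ − M₁)) = 10^(0.4 × (-8.3636)) = 10^(-3.34544) = 0.0004514.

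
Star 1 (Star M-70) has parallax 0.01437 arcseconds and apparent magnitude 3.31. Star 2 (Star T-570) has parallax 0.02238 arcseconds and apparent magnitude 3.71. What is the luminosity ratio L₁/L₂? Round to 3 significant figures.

L₁/L₂ = 3.51

d₁ = 1/p₁ = 1/0.01437″ = 69.589 pc; d₂ = 1/p₂ = 1/0.02238″ = 44.683 pc.
M₁ = m₁ − 5 log₁₀ d₁ + 5 = 3.31 − 9.2127 + 5 = -0.9027.
M₂ = 3.71 − 8.2507 + 5 = 0.4593.
L₁/L₂ = 10^(0.4(M₂ − M₁)) = 10^(0.4 × 1.3620) = 10^0.54480 = 3.5059.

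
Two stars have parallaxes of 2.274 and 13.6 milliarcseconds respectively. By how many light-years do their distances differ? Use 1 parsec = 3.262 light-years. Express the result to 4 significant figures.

d_A = 1/0.002274″ = 439.75 pc; d_B = 1/0.01360″ = 73.529 pc.
|d_B − d_A| = |73.529 − 439.75| = 366.22 pc = 366.22 × 3.262 ly = 1194.6 ly.

1195 ly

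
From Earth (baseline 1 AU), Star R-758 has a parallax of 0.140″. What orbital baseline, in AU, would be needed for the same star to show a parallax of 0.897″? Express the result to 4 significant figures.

6.407 AU

Parallax scales linearly with baseline: p ∝ B, so B = p_target / p_Earth × 1 AU.
B = 0.897 / 0.140 = 6.4071 AU.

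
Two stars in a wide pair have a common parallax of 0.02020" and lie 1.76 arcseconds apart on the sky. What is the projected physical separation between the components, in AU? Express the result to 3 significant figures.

d = 1/p = 1/0.02020″ = 49.505 pc.
At distance d (pc), an angle of θ arcsec spans θ·d AU: s = 1.76 × 49.505 = 87.129 AU.

87.1 AU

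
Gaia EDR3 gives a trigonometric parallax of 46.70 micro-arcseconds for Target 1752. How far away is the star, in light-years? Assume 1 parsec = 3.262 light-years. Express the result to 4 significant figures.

69850 light years

p = 46.70 micro-arcseconds = 0.00004670 arcsec.
d = 1/p = 1/0.00004670 = 21413 pc.
In light-years: 21413 × 3.262 = 69849 ly.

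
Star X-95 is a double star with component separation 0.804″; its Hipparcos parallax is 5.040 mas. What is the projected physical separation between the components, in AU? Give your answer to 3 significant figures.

160 AU

d = 1/p = 1/0.005040″ = 198.41 pc.
At distance d (pc), an angle of θ arcsec spans θ·d AU: s = 0.804 × 198.41 = 159.52 AU.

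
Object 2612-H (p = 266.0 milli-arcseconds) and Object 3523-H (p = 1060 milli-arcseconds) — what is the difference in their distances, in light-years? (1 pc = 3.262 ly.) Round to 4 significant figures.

d_A = 1/0.2660″ = 3.7594 pc; d_B = 1/1.060″ = 0.9434 pc.
|d_B − d_A| = |0.9434 − 3.7594| = 2.816 pc = 2.816 × 3.262 ly = 9.1858 ly.

9.186 ly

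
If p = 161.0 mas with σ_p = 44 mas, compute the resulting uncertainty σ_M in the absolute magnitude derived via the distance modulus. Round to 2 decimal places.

σ_M = 0.59 mag

M = m − 5 log₁₀ d + 5 = m + 5 log₁₀ p + 5, so ∂M/∂p = 5/(p ln 10).
σ_M = (5/ln 10) · (σ_p/p) = 2.1715 × 44/161.0 = 2.1715 × 0.27329 = 0.59345.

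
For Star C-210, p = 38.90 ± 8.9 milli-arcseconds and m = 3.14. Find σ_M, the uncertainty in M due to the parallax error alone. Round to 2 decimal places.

M = m − 5 log₁₀ d + 5 = m + 5 log₁₀ p + 5, so ∂M/∂p = 5/(p ln 10).
σ_M = (5/ln 10) · (σ_p/p) = 2.1715 × 8.9/38.90 = 2.1715 × 0.22879 = 0.49682.

σ_M = 0.50 mag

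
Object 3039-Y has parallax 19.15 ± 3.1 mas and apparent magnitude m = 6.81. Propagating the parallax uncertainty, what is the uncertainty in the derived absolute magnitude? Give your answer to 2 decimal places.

σ_M = 0.35 mag

M = m − 5 log₁₀ d + 5 = m + 5 log₁₀ p + 5, so ∂M/∂p = 5/(p ln 10).
σ_M = (5/ln 10) · (σ_p/p) = 2.1715 × 3.1/19.15 = 2.1715 × 0.16188 = 0.35152.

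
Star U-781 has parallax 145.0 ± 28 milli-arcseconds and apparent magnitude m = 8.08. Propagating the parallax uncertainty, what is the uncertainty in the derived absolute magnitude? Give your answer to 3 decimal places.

σ_M = 0.419 mag

M = m − 5 log₁₀ d + 5 = m + 5 log₁₀ p + 5, so ∂M/∂p = 5/(p ln 10).
σ_M = (5/ln 10) · (σ_p/p) = 2.1715 × 28/145.0 = 2.1715 × 0.1931 = 0.41932.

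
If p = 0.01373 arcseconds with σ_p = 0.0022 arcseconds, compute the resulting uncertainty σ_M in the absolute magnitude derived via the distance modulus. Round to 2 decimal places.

M = m − 5 log₁₀ d + 5 = m + 5 log₁₀ p + 5, so ∂M/∂p = 5/(p ln 10).
σ_M = (5/ln 10) · (σ_p/p) = 2.1715 × 0.0022/0.01373 = 2.1715 × 0.16023 = 0.34794.

σ_M = 0.35 mag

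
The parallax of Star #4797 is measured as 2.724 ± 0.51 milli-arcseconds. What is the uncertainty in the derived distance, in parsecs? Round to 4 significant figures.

d = 1/p, so σ_d = σ_p / p².
σ_d = 0.000510 / (0.002724)² = 0.000510 / 0.0000074202 = 68.731 pc.

68.73 pc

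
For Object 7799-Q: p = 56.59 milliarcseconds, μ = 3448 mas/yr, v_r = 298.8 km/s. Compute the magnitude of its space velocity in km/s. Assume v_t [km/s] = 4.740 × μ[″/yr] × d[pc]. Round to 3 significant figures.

d = 1/p = 1/0.05659″ = 17.671 pc.
μ = 3448 mas/yr = 3.448 ″/yr.
v_t = 4.740 μ d = 4.740 × 3.448 × 17.671 = 288.81 km/s.
v = √(v_r² + v_t²) = √(298.8² + 288.81²) = √172693 = 415.56 km/s.

416 km/s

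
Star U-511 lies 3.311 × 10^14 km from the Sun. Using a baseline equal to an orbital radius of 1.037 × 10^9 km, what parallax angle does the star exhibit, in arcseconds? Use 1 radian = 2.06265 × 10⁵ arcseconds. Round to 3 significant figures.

θ ≈ B/d = (1.037 × 10^9) / (3.311 × 10^14) = 3.1320 × 10^-6 rad.
In arcseconds: 3.1320 × 10^-6 × 206265 = 0.64602″.

0.646 arcsec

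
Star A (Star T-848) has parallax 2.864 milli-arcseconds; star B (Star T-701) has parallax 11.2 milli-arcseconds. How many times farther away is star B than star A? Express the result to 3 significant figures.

Since d = 1/p, d_B/d_A = p_A/p_B.
= 2.864 / 11.2 = 0.25571.

0.256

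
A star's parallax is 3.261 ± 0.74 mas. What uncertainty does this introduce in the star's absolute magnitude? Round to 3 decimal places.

M = m − 5 log₁₀ d + 5 = m + 5 log₁₀ p + 5, so ∂M/∂p = 5/(p ln 10).
σ_M = (5/ln 10) · (σ_p/p) = 2.1715 × 0.74/3.261 = 2.1715 × 0.22692 = 0.49276.

σ_M = 0.493 mag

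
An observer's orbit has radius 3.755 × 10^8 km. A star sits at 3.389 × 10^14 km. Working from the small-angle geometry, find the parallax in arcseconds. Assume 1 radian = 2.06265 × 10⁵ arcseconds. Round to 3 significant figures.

0.229 arcsec

θ ≈ B/d = (3.755 × 10^8) / (3.389 × 10^14) = 1.1080 × 10^-6 rad.
In arcseconds: 1.1080 × 10^-6 × 206265 = 0.22854″.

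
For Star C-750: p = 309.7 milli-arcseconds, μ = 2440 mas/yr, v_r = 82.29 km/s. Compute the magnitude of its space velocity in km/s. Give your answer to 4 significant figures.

d = 1/p = 1/0.3097″ = 3.2289 pc.
μ = 2440 mas/yr = 2.440 ″/yr.
v_t = 4.740 μ d = 4.740 × 2.440 × 3.2289 = 37.344 km/s.
v = √(v_r² + v_t²) = √(82.29² + 37.344²) = √8166.22 = 90.367 km/s.

90.37 km/s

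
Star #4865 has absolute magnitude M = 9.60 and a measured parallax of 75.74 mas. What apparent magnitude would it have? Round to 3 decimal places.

m = 10.203

d = 1/p = 1/0.07574″ = 13.203 pc.
m − M = 5 log₁₀ d − 5 = 5 log₁₀(13.203) − 5 = 5.6034 − 5 = 0.6034.
m = M + (m − M) = 9.60 + 0.6034 = 10.203.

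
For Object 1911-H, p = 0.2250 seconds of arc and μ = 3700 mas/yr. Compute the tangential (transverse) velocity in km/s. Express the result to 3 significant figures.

77.9 km/s

d = 1/p = 1/0.2250″ = 4.4444 pc.
μ = 3700 mas/yr = 3.70 ″/yr.
v_t = 4.74 × μ × d = 4.74 × 3.70 × 4.4444 = 77.946 km/s.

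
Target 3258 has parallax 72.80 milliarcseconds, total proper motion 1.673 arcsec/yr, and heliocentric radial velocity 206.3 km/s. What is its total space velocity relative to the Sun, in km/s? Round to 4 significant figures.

d = 1/p = 1/0.07280″ = 13.736 pc.
v_t = 4.740 μ d = 4.740 × 1.673 × 13.736 = 108.93 km/s.
v = √(v_r² + v_t²) = √(206.3² + 108.93²) = √54425.4 = 233.29 km/s.

233.3 km/s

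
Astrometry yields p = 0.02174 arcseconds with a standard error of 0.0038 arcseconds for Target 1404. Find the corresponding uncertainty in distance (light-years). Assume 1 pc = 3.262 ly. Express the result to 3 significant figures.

d = 1/p, so σ_d = σ_p / p².
σ_d = 0.00380 / (0.02174)² = 0.00380 / 0.00047263 = 8.0401 pc = 8.0401 × 3.262 ly = 26.227 ly.

26.2 ly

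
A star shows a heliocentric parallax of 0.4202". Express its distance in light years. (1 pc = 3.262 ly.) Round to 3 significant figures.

d = 1/p = 1/0.4202 = 2.3798 pc.
In light-years: 2.3798 × 3.262 = 7.7629 ly.

7.76 light years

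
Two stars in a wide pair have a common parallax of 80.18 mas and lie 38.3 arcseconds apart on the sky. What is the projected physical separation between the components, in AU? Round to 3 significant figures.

478 AU

d = 1/p = 1/0.08018″ = 12.472 pc.
At distance d (pc), an angle of θ arcsec spans θ·d AU: s = 38.3 × 12.472 = 477.68 AU.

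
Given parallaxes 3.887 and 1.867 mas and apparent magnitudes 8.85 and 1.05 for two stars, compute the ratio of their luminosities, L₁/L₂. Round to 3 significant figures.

L₁/L₂ = 0.000175

d₁ = 1/p₁ = 1/0.003887″ = 257.27 pc; d₂ = 1/p₂ = 1/0.001867″ = 535.62 pc.
M₁ = m₁ − 5 log₁₀ d₁ + 5 = 8.85 − 12.0519 + 5 = 1.7981.
M₂ = 1.05 − 13.6443 + 5 = -7.5943.
L₁/L₂ = 10^(0.4(M₂ − M₁)) = 10^(0.4 × (-9.3924)) = 10^(-3.75696) = 0.000175.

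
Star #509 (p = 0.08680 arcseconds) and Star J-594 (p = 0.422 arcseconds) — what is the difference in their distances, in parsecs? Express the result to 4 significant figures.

9.151 pc

d_A = 1/0.08680″ = 11.521 pc; d_B = 1/0.4220″ = 2.3697 pc.
|d_B − d_A| = |2.3697 − 11.521| = 9.1513 pc.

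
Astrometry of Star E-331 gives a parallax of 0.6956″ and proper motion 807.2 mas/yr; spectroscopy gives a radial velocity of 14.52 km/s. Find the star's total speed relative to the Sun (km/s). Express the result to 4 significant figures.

15.53 km/s

d = 1/p = 1/0.6956″ = 1.4376 pc.
μ = 807.2 mas/yr = 0.8072 ″/yr.
v_t = 4.740 μ d = 4.740 × 0.8072 × 1.4376 = 5.5004 km/s.
v = √(v_r² + v_t²) = √(14.52² + 5.5004²) = √241.085 = 15.527 km/s.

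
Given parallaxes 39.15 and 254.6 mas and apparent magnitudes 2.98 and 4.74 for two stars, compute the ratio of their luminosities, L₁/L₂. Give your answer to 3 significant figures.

L₁/L₂ = 214

d₁ = 1/p₁ = 1/0.03915″ = 25.543 pc; d₂ = 1/p₂ = 1/0.2546″ = 3.9277 pc.
M₁ = m₁ − 5 log₁₀ d₁ + 5 = 2.98 − 7.0364 + 5 = 0.9436.
M₂ = 4.74 − 2.9707 + 5 = 6.7693.
L₁/L₂ = 10^(0.4(M₂ − M₁)) = 10^(0.4 × 5.8257) = 10^2.33028 = 213.93.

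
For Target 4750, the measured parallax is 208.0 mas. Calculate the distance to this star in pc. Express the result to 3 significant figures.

p = 208.0 mas = 0.2080 arcsec.
d = 1/p = 1/0.2080 = 4.8077 pc.

4.81 pc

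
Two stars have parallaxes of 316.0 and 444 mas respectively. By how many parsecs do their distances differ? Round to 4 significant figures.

d_A = 1/0.3160″ = 3.1646 pc; d_B = 1/0.4440″ = 2.2523 pc.
|d_B − d_A| = |2.2523 − 3.1646| = 0.9123 pc.

0.9123 pc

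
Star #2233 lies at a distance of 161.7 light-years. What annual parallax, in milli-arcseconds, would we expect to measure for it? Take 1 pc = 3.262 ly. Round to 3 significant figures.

d = 161.7 ly ÷ 3.262 = 49.571 pc.
p = 1/d = 1/49.571 = 0.020173 arcsec.
= 0.020173 × 1000 = 20.173 mas.

20.2 mas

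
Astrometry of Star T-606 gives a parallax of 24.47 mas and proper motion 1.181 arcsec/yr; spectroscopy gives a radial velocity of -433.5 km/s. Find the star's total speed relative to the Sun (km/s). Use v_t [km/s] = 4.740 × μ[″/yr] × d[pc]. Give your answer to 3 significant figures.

d = 1/p = 1/0.02447″ = 40.866 pc.
v_t = 4.740 μ d = 4.740 × 1.181 × 40.866 = 228.77 km/s.
v = √(v_r² + v_t²) = √((-433.5)² + 228.77²) = √240258 = 490.16 km/s.

490 km/s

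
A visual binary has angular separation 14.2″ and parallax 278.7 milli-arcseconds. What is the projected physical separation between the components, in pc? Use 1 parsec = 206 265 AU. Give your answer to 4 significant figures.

0.0002470 pc

d = 1/p = 1/0.2787″ = 3.5881 pc.
At distance d (pc), an angle of θ arcsec spans θ·d AU: s = 14.2 × 3.5881 = 50.951 AU.
= 50.951 / 206265 = 0.00024702 pc.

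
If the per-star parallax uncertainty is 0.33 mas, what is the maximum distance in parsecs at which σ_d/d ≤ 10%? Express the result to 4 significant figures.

303.0 pc

σ_d/d = σ_p/p, so the condition is σ_p/p ≤ 0.10, i.e. p ≥ σ_p/0.10.
p_min = 0.33/0.10 = 3.3 mas = 0.0033 arcsec.
d_max = 1/p_min = 1/0.0033 = 303.03 pc.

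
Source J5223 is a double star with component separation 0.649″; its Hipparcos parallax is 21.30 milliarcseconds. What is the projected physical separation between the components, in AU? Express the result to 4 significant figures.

d = 1/p = 1/0.02130″ = 46.948 pc.
At distance d (pc), an angle of θ arcsec spans θ·d AU: s = 0.649 × 46.948 = 30.469 AU.

30.47 AU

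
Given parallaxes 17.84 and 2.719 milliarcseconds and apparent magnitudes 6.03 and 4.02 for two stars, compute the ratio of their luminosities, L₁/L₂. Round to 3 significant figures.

d₁ = 1/p₁ = 1/0.01784″ = 56.054 pc; d₂ = 1/p₂ = 1/0.002719″ = 367.78 pc.
M₁ = m₁ − 5 log₁₀ d₁ + 5 = 6.03 − 8.7430 + 5 = 2.2870.
M₂ = 4.02 − 12.8279 + 5 = -3.8079.
L₁/L₂ = 10^(0.4(M₂ − M₁)) = 10^(0.4 × (-6.0949)) = 10^(-2.43796) = 0.0036479.

L₁/L₂ = 0.00365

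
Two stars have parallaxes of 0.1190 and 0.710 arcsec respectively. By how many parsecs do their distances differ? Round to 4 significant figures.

d_A = 1/0.1190″ = 8.4034 pc; d_B = 1/0.7100″ = 1.4085 pc.
|d_B − d_A| = |1.4085 − 8.4034| = 6.9949 pc.

6.995 pc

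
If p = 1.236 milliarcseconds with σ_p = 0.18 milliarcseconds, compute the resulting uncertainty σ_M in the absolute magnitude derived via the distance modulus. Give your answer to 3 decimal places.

M = m − 5 log₁₀ d + 5 = m + 5 log₁₀ p + 5, so ∂M/∂p = 5/(p ln 10).
σ_M = (5/ln 10) · (σ_p/p) = 2.1715 × 0.18/1.236 = 2.1715 × 0.14563 = 0.31624.

σ_M = 0.316 mag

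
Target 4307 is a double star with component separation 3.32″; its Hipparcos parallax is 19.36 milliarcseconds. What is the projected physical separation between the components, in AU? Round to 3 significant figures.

171 AU

d = 1/p = 1/0.01936″ = 51.653 pc.
At distance d (pc), an angle of θ arcsec spans θ·d AU: s = 3.32 × 51.653 = 171.49 AU.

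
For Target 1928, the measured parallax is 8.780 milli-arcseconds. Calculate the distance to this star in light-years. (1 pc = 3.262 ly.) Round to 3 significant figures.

p = 8.780 milli-arcseconds = 0.008780 arcsec.
d = 1/p = 1/0.008780 = 113.9 pc.
In light-years: 113.9 × 3.262 = 371.54 ly.

372 light years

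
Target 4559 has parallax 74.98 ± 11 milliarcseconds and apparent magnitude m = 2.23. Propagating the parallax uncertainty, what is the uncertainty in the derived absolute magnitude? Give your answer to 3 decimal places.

M = m − 5 log₁₀ d + 5 = m + 5 log₁₀ p + 5, so ∂M/∂p = 5/(p ln 10).
σ_M = (5/ln 10) · (σ_p/p) = 2.1715 × 11/74.98 = 2.1715 × 0.14671 = 0.31858.

σ_M = 0.319 mag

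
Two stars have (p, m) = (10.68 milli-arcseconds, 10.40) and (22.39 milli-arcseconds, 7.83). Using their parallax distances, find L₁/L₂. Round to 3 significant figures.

L₁/L₂ = 0.412

d₁ = 1/p₁ = 1/0.01068″ = 93.633 pc; d₂ = 1/p₂ = 1/0.02239″ = 44.663 pc.
M₁ = m₁ − 5 log₁₀ d₁ + 5 = 10.40 − 9.8571 + 5 = 5.5429.
M₂ = 7.83 − 8.2497 + 5 = 4.5803.
L₁/L₂ = 10^(0.4(M₂ − M₁)) = 10^(0.4 × (-0.9626)) = 10^(-0.38504) = 0.41206.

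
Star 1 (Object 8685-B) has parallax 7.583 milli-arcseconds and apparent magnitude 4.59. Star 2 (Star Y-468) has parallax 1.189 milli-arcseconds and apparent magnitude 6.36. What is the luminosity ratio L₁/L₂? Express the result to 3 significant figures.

d₁ = 1/p₁ = 1/0.007583″ = 131.87 pc; d₂ = 1/p₂ = 1/0.001189″ = 841.04 pc.
M₁ = m₁ − 5 log₁₀ d₁ + 5 = 4.59 − 10.6007 + 5 = -1.0107.
M₂ = 6.36 − 14.6241 + 5 = -3.2641.
L₁/L₂ = 10^(0.4(M₂ − M₁)) = 10^(0.4 × (-2.2534)) = 10^(-0.90136) = 0.1255.

L₁/L₂ = 0.126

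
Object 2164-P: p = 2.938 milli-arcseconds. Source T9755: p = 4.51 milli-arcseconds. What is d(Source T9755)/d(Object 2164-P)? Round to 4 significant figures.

0.6514

Since d = 1/p, d_B/d_A = p_A/p_B.
= 2.938 / 4.51 = 0.65144.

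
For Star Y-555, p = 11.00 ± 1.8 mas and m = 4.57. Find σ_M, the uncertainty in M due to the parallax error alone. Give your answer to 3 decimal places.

σ_M = 0.355 mag

M = m − 5 log₁₀ d + 5 = m + 5 log₁₀ p + 5, so ∂M/∂p = 5/(p ln 10).
σ_M = (5/ln 10) · (σ_p/p) = 2.1715 × 1.8/11.00 = 2.1715 × 0.16364 = 0.35534.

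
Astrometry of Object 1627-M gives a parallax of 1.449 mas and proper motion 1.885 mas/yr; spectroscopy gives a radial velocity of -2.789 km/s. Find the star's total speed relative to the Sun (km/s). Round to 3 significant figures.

6.77 km/s

d = 1/p = 1/0.001449″ = 690.13 pc.
μ = 1.885 mas/yr = 0.001885 ″/yr.
v_t = 4.740 μ d = 4.740 × 0.001885 × 690.13 = 6.1662 km/s.
v = √(v_r² + v_t²) = √((-2.789)² + 6.1662²) = √45.8005 = 6.7676 km/s.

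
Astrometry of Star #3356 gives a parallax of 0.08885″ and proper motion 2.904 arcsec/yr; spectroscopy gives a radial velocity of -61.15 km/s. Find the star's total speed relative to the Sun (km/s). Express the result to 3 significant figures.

d = 1/p = 1/0.08885″ = 11.255 pc.
v_t = 4.740 μ d = 4.740 × 2.904 × 11.255 = 154.92 km/s.
v = √(v_r² + v_t²) = √((-61.15)² + 154.92²) = √27739.5 = 166.55 km/s.

167 km/s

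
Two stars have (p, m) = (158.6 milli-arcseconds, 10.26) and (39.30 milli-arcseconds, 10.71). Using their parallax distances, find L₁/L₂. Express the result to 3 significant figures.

L₁/L₂ = 0.0929

d₁ = 1/p₁ = 1/0.1586″ = 6.3052 pc; d₂ = 1/p₂ = 1/0.03930″ = 25.445 pc.
M₁ = m₁ − 5 log₁₀ d₁ + 5 = 10.26 − 3.9985 + 5 = 11.2615.
M₂ = 10.71 − 7.0280 + 5 = 8.6820.
L₁/L₂ = 10^(0.4(M₂ − M₁)) = 10^(0.4 × (-2.5795)) = 10^(-1.03180) = 0.092939.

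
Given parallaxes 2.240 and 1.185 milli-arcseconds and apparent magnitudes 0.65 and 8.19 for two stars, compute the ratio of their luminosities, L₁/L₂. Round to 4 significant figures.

L₁/L₂ = 290.4

d₁ = 1/p₁ = 1/0.002240″ = 446.43 pc; d₂ = 1/p₂ = 1/0.001185″ = 843.88 pc.
M₁ = m₁ − 5 log₁₀ d₁ + 5 = 0.65 − 13.2488 + 5 = -7.5988.
M₂ = 8.19 − 14.6314 + 5 = -1.4414.
L₁/L₂ = 10^(0.4(M₂ − M₁)) = 10^(0.4 × 6.1574) = 10^2.46296 = 290.38.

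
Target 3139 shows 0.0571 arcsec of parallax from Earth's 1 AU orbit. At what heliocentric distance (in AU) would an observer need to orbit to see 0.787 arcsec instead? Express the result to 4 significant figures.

Parallax scales linearly with baseline: p ∝ B, so B = p_target / p_Earth × 1 AU.
B = 0.787 / 0.0571 = 13.783 AU.

13.78 AU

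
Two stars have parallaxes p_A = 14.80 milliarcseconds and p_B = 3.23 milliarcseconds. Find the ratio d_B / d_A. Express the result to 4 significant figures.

4.582

Since d = 1/p, d_B/d_A = p_A/p_B.
= 14.80 / 3.23 = 4.582.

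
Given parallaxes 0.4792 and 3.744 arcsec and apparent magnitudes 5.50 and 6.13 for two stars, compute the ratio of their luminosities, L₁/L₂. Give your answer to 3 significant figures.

L₁/L₂ = 109

d₁ = 1/p₁ = 1/0.4792″ = 2.0868 pc; d₂ = 1/p₂ = 1/3.744″ = 0.26709 pc.
M₁ = m₁ − 5 log₁₀ d₁ + 5 = 5.50 − 1.5974 + 5 = 8.9026.
M₂ = 6.13 − (-2.8667) + 5 = 13.9967.
L₁/L₂ = 10^(0.4(M₂ − M₁)) = 10^(0.4 × 5.0941) = 10^2.03764 = 109.05.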